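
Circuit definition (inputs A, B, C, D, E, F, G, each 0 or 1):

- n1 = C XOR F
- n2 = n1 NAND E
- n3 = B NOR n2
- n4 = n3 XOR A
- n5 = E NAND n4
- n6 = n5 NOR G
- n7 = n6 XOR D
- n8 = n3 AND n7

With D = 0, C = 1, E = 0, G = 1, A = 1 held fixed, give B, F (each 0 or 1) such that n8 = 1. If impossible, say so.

With D = 0, C = 1, E = 0, G = 1, A = 1 fixed, none of the 4 settings of B, F give n8 = 1.
For example, with B=0, F=0:
n1 = C XOR F = 1 XOR 0 = 1
n2 = n1 NAND E = 1 NAND 0 = 1
n3 = B NOR n2 = 0 NOR 1 = 0
n4 = n3 XOR A = 0 XOR 1 = 1
n5 = E NAND n4 = 0 NAND 1 = 1
n6 = n5 NOR G = 1 NOR 1 = 0
n7 = n6 XOR D = 0 XOR 0 = 0
n8 = n3 AND n7 = 0 AND 0 = 0
giving n8 = 0 ≠ 1.

no solution exists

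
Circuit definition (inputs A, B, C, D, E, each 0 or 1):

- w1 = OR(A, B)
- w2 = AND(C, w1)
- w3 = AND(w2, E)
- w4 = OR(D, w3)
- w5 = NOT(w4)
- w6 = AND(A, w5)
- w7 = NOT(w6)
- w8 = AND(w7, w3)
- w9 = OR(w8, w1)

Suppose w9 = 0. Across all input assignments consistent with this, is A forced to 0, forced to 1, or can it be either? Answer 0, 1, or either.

0

w9 = OR(w8, w1) must be 0, so both w8 = 0 and w1 = 0.
w8 = AND(w7, w3) must be 0, so at least one of w7, w3 is 0.
w1 = OR(A, B) must be 0, so both A = 0 and B = 0.
Every assignment with w9 = 0 has A = 0; there are 8 such assignment(s).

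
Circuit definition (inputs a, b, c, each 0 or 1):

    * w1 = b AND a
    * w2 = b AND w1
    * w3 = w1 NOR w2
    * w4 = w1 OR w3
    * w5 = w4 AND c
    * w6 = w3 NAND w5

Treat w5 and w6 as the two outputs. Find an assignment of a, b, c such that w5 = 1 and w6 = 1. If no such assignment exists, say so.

Check with a=1, b=1, c=1:
w1 = b AND a = 1 AND 1 = 1
w2 = b AND w1 = 1 AND 1 = 1
w3 = w1 NOR w2 = 1 NOR 1 = 0
w4 = w1 OR w3 = 1 OR 0 = 1
w5 = w4 AND c = 1 AND 1 = 1
w6 = w3 NAND w5 = 0 NAND 1 = 1
So w5 = 1 and w6 = 1.

a=1, b=1, c=1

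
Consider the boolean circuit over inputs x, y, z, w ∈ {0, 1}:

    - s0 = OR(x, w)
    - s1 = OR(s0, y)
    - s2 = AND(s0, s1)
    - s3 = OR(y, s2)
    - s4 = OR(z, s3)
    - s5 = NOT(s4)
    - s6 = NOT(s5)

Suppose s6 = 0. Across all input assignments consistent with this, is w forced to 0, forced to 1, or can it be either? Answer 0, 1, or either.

s6 = NOT(s5) must be 0, so s5 = 1.
s5 = NOT(s4) must be 1, so s4 = 0.
s4 = OR(z, s3) must be 0, so both z = 0 and s3 = 0.
Every assignment with s6 = 0 has w = 0; there are 1 such assignment(s).
  x=0, y=0, z=0, w=0

0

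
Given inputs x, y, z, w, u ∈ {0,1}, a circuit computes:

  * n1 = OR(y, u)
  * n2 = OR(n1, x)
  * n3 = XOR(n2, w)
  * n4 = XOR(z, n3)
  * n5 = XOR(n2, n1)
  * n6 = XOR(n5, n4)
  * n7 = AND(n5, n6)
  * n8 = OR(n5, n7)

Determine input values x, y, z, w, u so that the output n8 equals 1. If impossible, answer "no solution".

x=1, y=0, z=0, w=0, u=0

Check with x=1, y=0, z=0, w=0, u=0:
n1 = OR(y, u) = OR(0, 0) = 0
n2 = OR(n1, x) = OR(0, 1) = 1
n3 = XOR(n2, w) = XOR(1, 0) = 1
n4 = XOR(z, n3) = XOR(0, 1) = 1
n5 = XOR(n2, n1) = XOR(1, 0) = 1
n6 = XOR(n5, n4) = XOR(1, 1) = 0
n7 = AND(n5, n6) = AND(1, 0) = 0
n8 = OR(n5, n7) = OR(1, 0) = 1
So n8 = 1 as required.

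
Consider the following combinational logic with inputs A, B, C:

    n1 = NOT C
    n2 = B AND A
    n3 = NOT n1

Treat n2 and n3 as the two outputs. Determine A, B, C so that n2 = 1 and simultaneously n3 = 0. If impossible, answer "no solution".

Check with A=1, B=1, C=0:
n1 = NOT C = NOT 0 = 1
n2 = B AND A = 1 AND 1 = 1
n3 = NOT n1 = NOT 1 = 0
So n2 = 1 and n3 = 0.

A=1, B=1, C=0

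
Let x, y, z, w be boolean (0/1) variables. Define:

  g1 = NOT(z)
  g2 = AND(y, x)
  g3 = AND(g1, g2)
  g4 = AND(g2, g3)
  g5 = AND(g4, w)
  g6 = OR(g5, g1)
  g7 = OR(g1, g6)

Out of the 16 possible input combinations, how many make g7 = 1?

g7 = OR(g1, g6) must be 1, so at least one of g1, g6 is 1.
Enumerating the 16 input combinations, 8 give g7 = 1 and 8 give g7 = 0.

8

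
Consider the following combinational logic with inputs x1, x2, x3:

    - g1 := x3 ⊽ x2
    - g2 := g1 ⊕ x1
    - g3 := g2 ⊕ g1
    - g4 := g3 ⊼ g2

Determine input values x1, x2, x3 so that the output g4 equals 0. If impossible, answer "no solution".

x1=1, x2=0, x3=1

g4 = g3 ⊼ g2 must be 0, so both g3 = 1 and g2 = 1.
Check with x1=1, x2=0, x3=1:
g1 = x3 ⊽ x2 = 1 ⊽ 0 = 0
g2 = g1 ⊕ x1 = 0 ⊕ 1 = 1
g3 = g2 ⊕ g1 = 1 ⊕ 0 = 1
g4 = g3 ⊼ g2 = 1 ⊼ 1 = 0
So g4 = 0 as required.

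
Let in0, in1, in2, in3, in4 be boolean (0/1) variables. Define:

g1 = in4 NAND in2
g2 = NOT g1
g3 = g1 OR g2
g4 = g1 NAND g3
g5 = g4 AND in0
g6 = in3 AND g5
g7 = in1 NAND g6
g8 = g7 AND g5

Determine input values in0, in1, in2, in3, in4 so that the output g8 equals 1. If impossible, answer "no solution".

in0=1 in1=1 in2=1 in3=0 in4=1

g8 = g7 AND g5 must be 1, so both g7 = 1 and g5 = 1.
Check with in0=1 in1=1 in2=1 in3=0 in4=1:
g1 = in4 NAND in2 = 1 NAND 1 = 0
g2 = NOT g1 = NOT 0 = 1
g3 = g1 OR g2 = 0 OR 1 = 1
g4 = g1 NAND g3 = 0 NAND 1 = 1
g5 = g4 AND in0 = 1 AND 1 = 1
g6 = in3 AND g5 = 0 AND 1 = 0
g7 = in1 NAND g6 = 1 NAND 0 = 1
g8 = g7 AND g5 = 1 AND 1 = 1
So g8 = 1 as required.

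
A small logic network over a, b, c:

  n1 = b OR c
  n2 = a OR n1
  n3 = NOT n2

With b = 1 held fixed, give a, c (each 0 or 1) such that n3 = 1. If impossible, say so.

With b = 1 fixed, none of the 4 settings of a, c give n3 = 1.
For example, with a=1, c=0:
n1 = b OR c = 1 OR 0 = 1
n2 = a OR n1 = 1 OR 1 = 1
n3 = NOT n2 = NOT 1 = 0
giving n3 = 0 ≠ 1.

no solution exists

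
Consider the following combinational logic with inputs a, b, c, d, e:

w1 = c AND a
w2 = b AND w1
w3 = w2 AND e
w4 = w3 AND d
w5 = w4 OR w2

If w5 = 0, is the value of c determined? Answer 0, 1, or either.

either

Both values of c occur among assignments with w5 = 0:
  c=0: a=0, b=0, c=0, d=0, e=0
  c=1: a=0, b=0, c=1, d=0, e=0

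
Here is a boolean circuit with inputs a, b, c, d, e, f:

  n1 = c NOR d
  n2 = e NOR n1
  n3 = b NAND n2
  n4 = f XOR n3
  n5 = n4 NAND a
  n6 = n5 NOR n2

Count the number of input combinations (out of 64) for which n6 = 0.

n6 = n5 NOR n2 must be 0, so at least one of n5, n2 is 1.
Enumerating the 64 input combinations, 54 give n6 = 0 and 10 give n6 = 1.

54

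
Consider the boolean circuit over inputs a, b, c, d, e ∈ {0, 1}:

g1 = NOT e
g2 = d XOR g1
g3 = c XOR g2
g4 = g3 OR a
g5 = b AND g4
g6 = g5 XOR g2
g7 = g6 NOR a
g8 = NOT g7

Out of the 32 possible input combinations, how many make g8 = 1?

24

g8 = NOT g7 must be 1, so g7 = 0.
Enumerating the 32 input combinations, 24 give g8 = 1 and 8 give g8 = 0.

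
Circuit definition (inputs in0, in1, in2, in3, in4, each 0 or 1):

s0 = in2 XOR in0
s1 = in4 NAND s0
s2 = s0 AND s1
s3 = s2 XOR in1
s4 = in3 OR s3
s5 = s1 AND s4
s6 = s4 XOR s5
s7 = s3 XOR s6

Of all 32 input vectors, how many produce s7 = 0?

s7 = s3 XOR s6 must be 0, so s3 and s6 are equal.
Enumerating the 32 input combinations, 18 give s7 = 0 and 14 give s7 = 1.

18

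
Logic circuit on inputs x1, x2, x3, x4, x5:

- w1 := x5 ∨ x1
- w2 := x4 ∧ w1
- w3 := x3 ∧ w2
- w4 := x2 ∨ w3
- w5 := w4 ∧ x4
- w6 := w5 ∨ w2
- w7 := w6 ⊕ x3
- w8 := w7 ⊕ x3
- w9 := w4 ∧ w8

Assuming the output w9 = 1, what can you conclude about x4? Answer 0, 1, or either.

w9 = w4 ∧ w8 must be 1, so both w4 = 1 and w8 = 1.
w4 = x2 ∨ w3 must be 1, so at least one of x2, w3 is 1.
Every assignment with w9 = 1 has x4 = 1; there are 11 such assignment(s).

1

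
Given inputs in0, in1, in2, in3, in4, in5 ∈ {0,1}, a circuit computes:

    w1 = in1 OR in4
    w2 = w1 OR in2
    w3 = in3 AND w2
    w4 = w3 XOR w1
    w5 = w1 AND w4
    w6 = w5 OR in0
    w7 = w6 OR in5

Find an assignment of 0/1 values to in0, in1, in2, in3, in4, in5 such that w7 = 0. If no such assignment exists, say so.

w7 = w6 OR in5 must be 0, so both w6 = 0 and in5 = 0.
w6 = w5 OR in0 must be 0, so both w5 = 0 and in0 = 0.
w5 = w1 AND w4 must be 0, so at least one of w1, w4 is 0.
Check with in0=0, in1=0, in2=0, in3=1, in4=0, in5=0:
w1 = in1 OR in4 = 0 OR 0 = 0
w2 = w1 OR in2 = 0 OR 0 = 0
w3 = in3 AND w2 = 1 AND 0 = 0
w4 = w3 XOR w1 = 0 XOR 0 = 0
w5 = w1 AND w4 = 0 AND 0 = 0
w6 = w5 OR in0 = 0 OR 0 = 0
w7 = w6 OR in5 = 0 OR 0 = 0
So w7 = 0 as required.

in0=0, in1=0, in2=0, in3=1, in4=0, in5=0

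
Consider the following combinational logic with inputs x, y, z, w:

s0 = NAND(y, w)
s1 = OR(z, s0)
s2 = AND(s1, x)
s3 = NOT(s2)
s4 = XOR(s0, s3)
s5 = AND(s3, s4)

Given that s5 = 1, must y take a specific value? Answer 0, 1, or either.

1

s5 = AND(s3, s4) must be 1, so both s3 = 1 and s4 = 1.
s3 = NOT(s2) must be 1, so s2 = 0.
Every assignment with s5 = 1 has y = 1; there are 3 such assignment(s).
  x=0, y=1, z=0, w=1
  x=0, y=1, z=1, w=1
  x=1, y=1, z=0, w=1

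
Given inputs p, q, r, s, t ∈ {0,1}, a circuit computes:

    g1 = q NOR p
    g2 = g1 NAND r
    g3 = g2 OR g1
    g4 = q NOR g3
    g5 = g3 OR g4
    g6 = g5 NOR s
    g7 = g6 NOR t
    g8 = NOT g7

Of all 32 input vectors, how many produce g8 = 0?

g8 = NOT g7 must be 0, so g7 = 1.
Enumerating the 32 input combinations, 16 give g8 = 0 and 16 give g8 = 1.

16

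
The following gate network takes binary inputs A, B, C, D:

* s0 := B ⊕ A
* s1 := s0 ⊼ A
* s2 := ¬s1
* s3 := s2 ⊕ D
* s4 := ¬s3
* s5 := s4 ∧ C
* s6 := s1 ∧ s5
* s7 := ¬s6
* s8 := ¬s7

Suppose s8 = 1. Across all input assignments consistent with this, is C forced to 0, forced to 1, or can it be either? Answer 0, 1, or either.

1

s8 = ¬s7 must be 1, so s7 = 0.
s7 = ¬s6 must be 0, so s6 = 1.
Every assignment with s8 = 1 has C = 1; there are 3 such assignment(s).
  A=0, B=0, C=1, D=0
  A=0, B=1, C=1, D=0
  A=1, B=1, C=1, D=0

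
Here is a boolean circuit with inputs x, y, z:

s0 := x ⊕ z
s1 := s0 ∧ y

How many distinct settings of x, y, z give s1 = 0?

s1 = s0 ∧ y must be 0, so at least one of s0, y is 0.
Satisfying assignments:
  x=0, y=0, z=0
  x=0, y=0, z=1
  x=0, y=1, z=0
  x=1, y=0, z=0
  x=1, y=0, z=1
  x=1, y=1, z=1

6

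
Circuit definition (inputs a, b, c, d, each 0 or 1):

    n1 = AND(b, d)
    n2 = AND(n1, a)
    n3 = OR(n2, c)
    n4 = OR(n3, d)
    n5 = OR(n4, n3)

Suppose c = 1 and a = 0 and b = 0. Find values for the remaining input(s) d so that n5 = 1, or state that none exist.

n5 = OR(n4, n3) must be 1, so at least one of n4, n3 is 1.
Check with c = 1 and a = 0 and b = 0 and d=1:
n1 = AND(b, d) = AND(0, 1) = 0
n2 = AND(n1, a) = AND(0, 0) = 0
n3 = OR(n2, c) = OR(0, 1) = 1
n4 = OR(n3, d) = OR(1, 1) = 1
n5 = OR(n4, n3) = OR(1, 1) = 1
So n5 = 1.

d=1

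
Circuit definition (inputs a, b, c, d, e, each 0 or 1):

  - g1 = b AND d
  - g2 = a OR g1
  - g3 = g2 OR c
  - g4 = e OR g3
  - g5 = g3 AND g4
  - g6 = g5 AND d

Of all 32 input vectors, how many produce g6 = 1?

14

g6 = g5 AND d must be 1, so both g5 = 1 and d = 1.
Enumerating the 32 input combinations, 14 give g6 = 1 and 18 give g6 = 0.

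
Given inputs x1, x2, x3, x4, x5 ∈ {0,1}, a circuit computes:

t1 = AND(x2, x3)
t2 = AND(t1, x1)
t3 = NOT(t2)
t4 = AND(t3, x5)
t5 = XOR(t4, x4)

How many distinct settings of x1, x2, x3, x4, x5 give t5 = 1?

t5 = XOR(t4, x4) must be 1, so t4 and x4 differ.
Enumerating the 32 input combinations, 16 give t5 = 1 and 16 give t5 = 0.

16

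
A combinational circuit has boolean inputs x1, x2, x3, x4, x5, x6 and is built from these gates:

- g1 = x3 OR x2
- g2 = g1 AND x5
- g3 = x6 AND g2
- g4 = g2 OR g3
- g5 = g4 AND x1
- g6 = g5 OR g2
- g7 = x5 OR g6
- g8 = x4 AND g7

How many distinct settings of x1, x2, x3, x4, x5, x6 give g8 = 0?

48

g8 = x4 AND g7 must be 0, so at least one of x4, g7 is 0.
Enumerating the 64 input combinations, 48 give g8 = 0 and 16 give g8 = 1.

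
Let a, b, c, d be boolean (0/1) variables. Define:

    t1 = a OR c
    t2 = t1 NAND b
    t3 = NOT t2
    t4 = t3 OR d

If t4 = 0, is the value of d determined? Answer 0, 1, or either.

0

t4 = t3 OR d must be 0, so both t3 = 0 and d = 0.
Every assignment with t4 = 0 has d = 0; there are 5 such assignment(s).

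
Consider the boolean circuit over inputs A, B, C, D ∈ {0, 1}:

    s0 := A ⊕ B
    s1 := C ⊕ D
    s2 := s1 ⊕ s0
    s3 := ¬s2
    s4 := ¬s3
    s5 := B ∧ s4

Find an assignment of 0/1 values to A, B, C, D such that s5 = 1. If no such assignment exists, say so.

s5 = B ∧ s4 must be 1, so both B = 1 and s4 = 1.
s4 = ¬s3 must be 1, so s3 = 0.
s3 = ¬s2 must be 0, so s2 = 1.
Check with A=1, B=1, C=1, D=0:
s0 = A ⊕ B = 1 ⊕ 1 = 0
s1 = C ⊕ D = 1 ⊕ 0 = 1
s2 = s1 ⊕ s0 = 1 ⊕ 0 = 1
s3 = ¬s2 = ¬1 = 0
s4 = ¬s3 = ¬0 = 1
s5 = B ∧ s4 = 1 ∧ 1 = 1
So s5 = 1 as required.

A=1, B=1, C=1, D=0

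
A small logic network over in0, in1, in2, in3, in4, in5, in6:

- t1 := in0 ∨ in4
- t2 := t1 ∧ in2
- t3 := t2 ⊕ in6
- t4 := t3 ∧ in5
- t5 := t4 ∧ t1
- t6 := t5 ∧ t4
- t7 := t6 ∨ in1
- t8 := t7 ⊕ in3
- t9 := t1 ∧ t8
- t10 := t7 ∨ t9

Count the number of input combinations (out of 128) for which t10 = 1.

94

t10 = t7 ∨ t9 must be 1, so at least one of t7, t9 is 1.
Enumerating the 128 input combinations, 94 give t10 = 1 and 34 give t10 = 0.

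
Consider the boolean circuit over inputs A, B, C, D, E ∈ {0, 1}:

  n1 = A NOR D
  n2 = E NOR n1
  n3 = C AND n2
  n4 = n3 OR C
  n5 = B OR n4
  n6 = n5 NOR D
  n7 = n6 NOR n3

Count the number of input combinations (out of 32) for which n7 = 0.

10

n7 = n6 NOR n3 must be 0, so at least one of n6, n3 is 1.
Enumerating the 32 input combinations, 10 give n7 = 0 and 22 give n7 = 1.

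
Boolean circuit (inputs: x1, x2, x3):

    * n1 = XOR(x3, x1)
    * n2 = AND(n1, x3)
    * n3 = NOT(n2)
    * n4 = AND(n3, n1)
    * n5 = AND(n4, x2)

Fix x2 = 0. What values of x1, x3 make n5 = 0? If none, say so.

n5 = AND(n4, x2) must be 0, so at least one of n4, x2 is 0.
Check with x2 = 0 and x1=1, x3=1:
n1 = XOR(x3, x1) = XOR(1, 1) = 0
n2 = AND(n1, x3) = AND(0, 1) = 0
n3 = NOT(n2) = NOT 0 = 1
n4 = AND(n3, n1) = AND(1, 0) = 0
n5 = AND(n4, x2) = AND(0, 0) = 0
So n5 = 0.

x1=1 x3=1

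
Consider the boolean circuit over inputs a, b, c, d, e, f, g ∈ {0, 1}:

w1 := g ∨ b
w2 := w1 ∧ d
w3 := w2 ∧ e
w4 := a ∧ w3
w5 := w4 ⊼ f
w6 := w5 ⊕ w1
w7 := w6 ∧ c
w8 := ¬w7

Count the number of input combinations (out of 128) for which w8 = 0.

w8 = ¬w7 must be 0, so w7 = 1.
w7 = w6 ∧ c must be 1, so both w6 = 1 and c = 1.
Enumerating the 128 input combinations, 19 give w8 = 0 and 109 give w8 = 1.

19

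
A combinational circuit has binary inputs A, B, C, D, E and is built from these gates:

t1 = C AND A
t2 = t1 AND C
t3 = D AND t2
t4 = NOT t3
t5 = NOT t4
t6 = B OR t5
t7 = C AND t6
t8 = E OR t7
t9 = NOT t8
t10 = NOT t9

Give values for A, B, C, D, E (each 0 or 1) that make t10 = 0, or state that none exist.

t10 = NOT t9 must be 0, so t9 = 1.
t9 = NOT t8 must be 1, so t8 = 0.
t8 = E OR t7 must be 0, so both E = 0 and t7 = 0.
Check with A=1, B=1, C=0, D=0, E=0:
t1 = C AND A = 0 AND 1 = 0
t2 = t1 AND C = 0 AND 0 = 0
t3 = D AND t2 = 0 AND 0 = 0
t4 = NOT t3 = NOT 0 = 1
t5 = NOT t4 = NOT 1 = 0
t6 = B OR t5 = 1 OR 0 = 1
t7 = C AND t6 = 0 AND 1 = 0
t8 = E OR t7 = 0 OR 0 = 0
t9 = NOT t8 = NOT 0 = 1
t10 = NOT t9 = NOT 1 = 0
So t10 = 0 as required.

A=1, B=1, C=0, D=0, E=0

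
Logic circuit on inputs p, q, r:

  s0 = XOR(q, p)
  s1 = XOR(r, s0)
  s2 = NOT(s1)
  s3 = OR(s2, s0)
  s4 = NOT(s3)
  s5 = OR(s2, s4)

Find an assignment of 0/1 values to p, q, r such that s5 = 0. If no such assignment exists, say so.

s5 = OR(s2, s4) must be 0, so both s2 = 0 and s4 = 0.
Check with p=1 q=0 r=0:
s0 = XOR(q, p) = XOR(0, 1) = 1
s1 = XOR(r, s0) = XOR(0, 1) = 1
s2 = NOT(s1) = NOT 1 = 0
s3 = OR(s2, s0) = OR(0, 1) = 1
s4 = NOT(s3) = NOT 1 = 0
s5 = OR(s2, s4) = OR(0, 0) = 0
So s5 = 0 as required.

p=1 q=0 r=0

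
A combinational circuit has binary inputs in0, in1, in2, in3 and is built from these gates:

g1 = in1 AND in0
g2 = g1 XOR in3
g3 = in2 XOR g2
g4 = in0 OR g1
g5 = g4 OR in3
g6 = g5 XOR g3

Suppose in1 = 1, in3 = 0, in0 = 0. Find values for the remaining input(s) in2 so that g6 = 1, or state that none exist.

in2=1

g6 = g5 XOR g3 must be 1, so g5 and g3 differ.
Check with in1 = 1, in3 = 0, in0 = 0 and in2=1:
g1 = in1 AND in0 = 1 AND 0 = 0
g2 = g1 XOR in3 = 0 XOR 0 = 0
g3 = in2 XOR g2 = 1 XOR 0 = 1
g4 = in0 OR g1 = 0 OR 0 = 0
g5 = g4 OR in3 = 0 OR 0 = 0
g6 = g5 XOR g3 = 0 XOR 1 = 1
So g6 = 1.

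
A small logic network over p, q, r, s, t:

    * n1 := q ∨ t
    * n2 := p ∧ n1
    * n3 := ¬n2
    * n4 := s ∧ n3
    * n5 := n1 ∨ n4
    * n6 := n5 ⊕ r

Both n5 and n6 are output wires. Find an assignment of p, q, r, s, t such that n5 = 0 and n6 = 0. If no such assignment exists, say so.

Check with p=1, q=0, r=0, s=0, t=0:
n1 = q ∨ t = 0 ∨ 0 = 0
n2 = p ∧ n1 = 1 ∧ 0 = 0
n3 = ¬n2 = ¬0 = 1
n4 = s ∧ n3 = 0 ∧ 1 = 0
n5 = n1 ∨ n4 = 0 ∨ 0 = 0
n6 = n5 ⊕ r = 0 ⊕ 0 = 0
So n5 = 0 and n6 = 0.

p=1, q=0, r=0, s=0, t=0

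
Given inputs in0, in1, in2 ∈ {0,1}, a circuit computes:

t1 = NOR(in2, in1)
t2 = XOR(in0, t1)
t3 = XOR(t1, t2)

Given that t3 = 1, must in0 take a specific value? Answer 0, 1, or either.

t3 = XOR(t1, t2) must be 1, so t1 and t2 differ.
Every assignment with t3 = 1 has in0 = 1; there are 4 such assignment(s).
  in0=1, in1=0, in2=0
  in0=1, in1=0, in2=1
  in0=1, in1=1, in2=0
  in0=1, in1=1, in2=1

1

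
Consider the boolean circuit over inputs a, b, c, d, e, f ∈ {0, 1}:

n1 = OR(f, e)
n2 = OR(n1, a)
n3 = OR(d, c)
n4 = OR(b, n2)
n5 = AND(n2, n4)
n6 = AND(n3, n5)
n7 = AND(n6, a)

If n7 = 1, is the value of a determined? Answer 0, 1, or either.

1

n7 = AND(n6, a) must be 1, so both n6 = 1 and a = 1.
n6 = AND(n3, n5) must be 1, so both n3 = 1 and n5 = 1.
n3 = OR(d, c) must be 1, so at least one of d, c is 1.
Every assignment with n7 = 1 has a = 1; there are 24 such assignment(s).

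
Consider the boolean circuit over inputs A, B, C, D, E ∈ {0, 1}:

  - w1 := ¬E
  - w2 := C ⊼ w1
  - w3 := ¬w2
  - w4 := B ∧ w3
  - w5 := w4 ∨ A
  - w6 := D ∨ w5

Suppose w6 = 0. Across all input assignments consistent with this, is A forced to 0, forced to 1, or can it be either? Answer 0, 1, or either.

0

w6 = D ∨ w5 must be 0, so both D = 0 and w5 = 0.
w5 = w4 ∨ A must be 0, so both w4 = 0 and A = 0.
w4 = B ∧ w3 must be 0, so at least one of B, w3 is 0.
Every assignment with w6 = 0 has A = 0; there are 7 such assignment(s).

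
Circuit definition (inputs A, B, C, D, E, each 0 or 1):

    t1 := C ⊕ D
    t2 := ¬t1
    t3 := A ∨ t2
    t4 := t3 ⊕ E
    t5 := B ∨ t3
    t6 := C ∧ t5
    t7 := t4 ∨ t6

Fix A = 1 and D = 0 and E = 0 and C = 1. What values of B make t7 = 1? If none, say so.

B=0

Check with A = 1 and D = 0 and E = 0 and C = 1 and B=0:
t1 = C ⊕ D = 1 ⊕ 0 = 1
t2 = ¬t1 = ¬1 = 0
t3 = A ∨ t2 = 1 ∨ 0 = 1
t4 = t3 ⊕ E = 1 ⊕ 0 = 1
t5 = B ∨ t3 = 0 ∨ 1 = 1
t6 = C ∧ t5 = 1 ∧ 1 = 1
t7 = t4 ∨ t6 = 1 ∨ 1 = 1
So t7 = 1.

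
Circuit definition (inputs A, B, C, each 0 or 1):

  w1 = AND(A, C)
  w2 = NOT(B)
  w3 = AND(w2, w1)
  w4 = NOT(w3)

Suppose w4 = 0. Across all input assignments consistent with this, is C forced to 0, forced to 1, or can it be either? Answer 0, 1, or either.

w4 = NOT(w3) must be 0, so w3 = 1.
w3 = AND(w2, w1) must be 1, so both w2 = 1 and w1 = 1.
Every assignment with w4 = 0 has C = 1; there are 1 such assignment(s).
  A=1, B=0, C=1

1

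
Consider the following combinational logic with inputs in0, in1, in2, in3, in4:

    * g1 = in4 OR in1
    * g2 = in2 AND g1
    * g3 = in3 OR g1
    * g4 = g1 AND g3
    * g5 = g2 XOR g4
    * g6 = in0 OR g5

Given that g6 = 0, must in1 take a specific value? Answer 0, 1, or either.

either

Both values of in1 occur among assignments with g6 = 0:
  in1=0: in0=0, in1=0, in2=0, in3=0, in4=0
  in1=1: in0=0, in1=1, in2=1, in3=0, in4=0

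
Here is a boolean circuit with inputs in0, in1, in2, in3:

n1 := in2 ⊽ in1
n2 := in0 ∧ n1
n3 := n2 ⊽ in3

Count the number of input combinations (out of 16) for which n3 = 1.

n3 = n2 ⊽ in3 must be 1, so both n2 = 0 and in3 = 0.
n2 = in0 ∧ n1 must be 0, so at least one of in0, n1 is 0.
Enumerating the 16 input combinations, 7 give n3 = 1 and 9 give n3 = 0.

7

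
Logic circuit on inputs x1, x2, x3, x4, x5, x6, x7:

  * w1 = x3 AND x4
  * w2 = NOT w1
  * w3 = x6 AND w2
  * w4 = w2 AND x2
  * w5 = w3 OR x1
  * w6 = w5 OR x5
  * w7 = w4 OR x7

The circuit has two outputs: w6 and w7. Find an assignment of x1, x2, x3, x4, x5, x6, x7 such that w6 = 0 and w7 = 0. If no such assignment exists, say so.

Check with x1=0 x2=0 x3=0 x4=0 x5=0 x6=0 x7=0:
w1 = x3 AND x4 = 0 AND 0 = 0
w2 = NOT w1 = NOT 0 = 1
w3 = x6 AND w2 = 0 AND 1 = 0
w4 = w2 AND x2 = 1 AND 0 = 0
w5 = w3 OR x1 = 0 OR 0 = 0
w6 = w5 OR x5 = 0 OR 0 = 0
w7 = w4 OR x7 = 0 OR 0 = 0
So w6 = 0 and w7 = 0.

x1=0 x2=0 x3=0 x4=0 x5=0 x6=0 x7=0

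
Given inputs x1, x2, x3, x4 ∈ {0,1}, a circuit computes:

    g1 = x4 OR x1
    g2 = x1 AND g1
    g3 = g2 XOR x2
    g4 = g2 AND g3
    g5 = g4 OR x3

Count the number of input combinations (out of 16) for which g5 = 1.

g5 = g4 OR x3 must be 1, so at least one of g4, x3 is 1.
Enumerating the 16 input combinations, 10 give g5 = 1 and 6 give g5 = 0.

10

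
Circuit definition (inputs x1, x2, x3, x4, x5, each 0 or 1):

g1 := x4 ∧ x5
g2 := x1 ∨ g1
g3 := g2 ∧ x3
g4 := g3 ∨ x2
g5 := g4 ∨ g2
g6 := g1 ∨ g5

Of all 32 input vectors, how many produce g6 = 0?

6

g6 = g1 ∨ g5 must be 0, so both g1 = 0 and g5 = 0.
g1 = x4 ∧ x5 must be 0, so at least one of x4, x5 is 0.
Satisfying assignments:
  x1=0, x2=0, x3=0, x4=0, x5=0
  x1=0, x2=0, x3=0, x4=0, x5=1
  x1=0, x2=0, x3=0, x4=1, x5=0
  x1=0, x2=0, x3=1, x4=0, x5=0
  x1=0, x2=0, x3=1, x4=0, x5=1
  x1=0, x2=0, x3=1, x4=1, x5=0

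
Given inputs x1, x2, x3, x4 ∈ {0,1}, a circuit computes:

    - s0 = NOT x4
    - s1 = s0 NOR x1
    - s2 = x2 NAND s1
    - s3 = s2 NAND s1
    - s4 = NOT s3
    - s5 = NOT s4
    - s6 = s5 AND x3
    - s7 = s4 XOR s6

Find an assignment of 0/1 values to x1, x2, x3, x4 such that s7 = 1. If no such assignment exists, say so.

s7 = s4 XOR s6 must be 1, so s4 and s6 differ.
Check with x1=0, x2=0, x3=1, x4=1:
s0 = NOT x4 = NOT 1 = 0
s1 = s0 NOR x1 = 0 NOR 0 = 1
s2 = x2 NAND s1 = 0 NAND 1 = 1
s3 = s2 NAND s1 = 1 NAND 1 = 0
s4 = NOT s3 = NOT 0 = 1
s5 = NOT s4 = NOT 1 = 0
s6 = s5 AND x3 = 0 AND 1 = 0
s7 = s4 XOR s6 = 1 XOR 0 = 1
So s7 = 1 as required.

x1=0, x2=0, x3=1, x4=1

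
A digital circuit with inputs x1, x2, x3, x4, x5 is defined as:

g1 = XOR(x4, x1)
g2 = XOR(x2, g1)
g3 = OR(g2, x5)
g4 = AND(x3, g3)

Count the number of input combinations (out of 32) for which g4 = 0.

g4 = AND(x3, g3) must be 0, so at least one of x3, g3 is 0.
Enumerating the 32 input combinations, 20 give g4 = 0 and 12 give g4 = 1.

20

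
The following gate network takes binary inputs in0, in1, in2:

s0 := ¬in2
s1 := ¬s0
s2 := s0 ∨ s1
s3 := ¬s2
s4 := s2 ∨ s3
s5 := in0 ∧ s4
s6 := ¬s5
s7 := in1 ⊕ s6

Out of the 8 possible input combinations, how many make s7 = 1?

s7 = in1 ⊕ s6 must be 1, so in1 and s6 differ.
Satisfying assignments:
  in0=0, in1=0, in2=0
  in0=0, in1=0, in2=1
  in0=1, in1=1, in2=0
  in0=1, in1=1, in2=1

4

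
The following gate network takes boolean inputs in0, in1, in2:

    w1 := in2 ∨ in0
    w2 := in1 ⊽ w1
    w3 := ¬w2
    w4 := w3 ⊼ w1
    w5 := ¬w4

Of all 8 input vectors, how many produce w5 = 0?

2

w5 = ¬w4 must be 0, so w4 = 1.
w4 = w3 ⊼ w1 must be 1, so at least one of w3, w1 is 0.
Enumerating the 8 input combinations, 2 give w5 = 0 and 6 give w5 = 1.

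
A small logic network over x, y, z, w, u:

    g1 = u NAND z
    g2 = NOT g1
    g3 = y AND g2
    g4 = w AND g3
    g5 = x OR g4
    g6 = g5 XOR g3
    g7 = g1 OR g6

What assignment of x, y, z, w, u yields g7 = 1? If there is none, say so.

Check with x=0, y=0, z=0, w=1, u=0:
g1 = u NAND z = 0 NAND 0 = 1
g2 = NOT g1 = NOT 1 = 0
g3 = y AND g2 = 0 AND 0 = 0
g4 = w AND g3 = 1 AND 0 = 0
g5 = x OR g4 = 0 OR 0 = 0
g6 = g5 XOR g3 = 0 XOR 0 = 0
g7 = g1 OR g6 = 1 OR 0 = 1
So g7 = 1 as required.

x=0, y=0, z=0, w=1, u=0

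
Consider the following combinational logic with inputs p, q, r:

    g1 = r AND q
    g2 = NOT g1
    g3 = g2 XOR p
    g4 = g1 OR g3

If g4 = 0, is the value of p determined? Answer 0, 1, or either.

1

g4 = g1 OR g3 must be 0, so both g1 = 0 and g3 = 0.
g1 = r AND q must be 0, so at least one of r, q is 0.
Every assignment with g4 = 0 has p = 1; there are 3 such assignment(s).
  p=1, q=0, r=0
  p=1, q=0, r=1
  p=1, q=1, r=0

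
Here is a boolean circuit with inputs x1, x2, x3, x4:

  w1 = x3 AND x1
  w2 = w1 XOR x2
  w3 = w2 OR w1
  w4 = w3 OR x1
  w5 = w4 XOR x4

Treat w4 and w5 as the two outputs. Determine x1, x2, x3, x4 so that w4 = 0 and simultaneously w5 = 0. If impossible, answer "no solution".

Check with x1=0 x2=0 x3=0 x4=0:
w1 = x3 AND x1 = 0 AND 0 = 0
w2 = w1 XOR x2 = 0 XOR 0 = 0
w3 = w2 OR w1 = 0 OR 0 = 0
w4 = w3 OR x1 = 0 OR 0 = 0
w5 = w4 XOR x4 = 0 XOR 0 = 0
So w4 = 0 and w5 = 0.

x1=0 x2=0 x3=0 x4=0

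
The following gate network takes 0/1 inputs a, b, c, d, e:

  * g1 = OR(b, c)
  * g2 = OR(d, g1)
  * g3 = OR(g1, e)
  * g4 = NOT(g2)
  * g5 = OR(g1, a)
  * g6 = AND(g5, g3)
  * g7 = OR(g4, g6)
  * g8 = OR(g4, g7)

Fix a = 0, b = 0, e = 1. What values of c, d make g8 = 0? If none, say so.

c=0, d=1

g8 = OR(g4, g7) must be 0, so both g4 = 0 and g7 = 0.
Check with a = 0, b = 0, e = 1 and c=0, d=1:
g1 = OR(b, c) = OR(0, 0) = 0
g2 = OR(d, g1) = OR(1, 0) = 1
g3 = OR(g1, e) = OR(0, 1) = 1
g4 = NOT(g2) = NOT 1 = 0
g5 = OR(g1, a) = OR(0, 0) = 0
g6 = AND(g5, g3) = AND(0, 1) = 0
g7 = OR(g4, g6) = OR(0, 0) = 0
g8 = OR(g4, g7) = OR(0, 0) = 0
So g8 = 0.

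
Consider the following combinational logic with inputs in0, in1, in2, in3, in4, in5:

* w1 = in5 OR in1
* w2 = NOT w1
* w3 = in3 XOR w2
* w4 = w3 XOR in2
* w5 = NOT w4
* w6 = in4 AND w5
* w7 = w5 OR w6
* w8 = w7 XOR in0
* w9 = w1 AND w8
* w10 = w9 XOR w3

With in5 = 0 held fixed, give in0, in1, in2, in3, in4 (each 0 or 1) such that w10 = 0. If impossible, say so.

in0=1, in1=0, in2=0, in3=1, in4=1

Check with in5 = 0 and in0=1, in1=0, in2=0, in3=1, in4=1:
w1 = in5 OR in1 = 0 OR 0 = 0
w2 = NOT w1 = NOT 0 = 1
w3 = in3 XOR w2 = 1 XOR 1 = 0
w4 = w3 XOR in2 = 0 XOR 0 = 0
w5 = NOT w4 = NOT 0 = 1
w6 = in4 AND w5 = 1 AND 1 = 1
w7 = w5 OR w6 = 1 OR 1 = 1
w8 = w7 XOR in0 = 1 XOR 1 = 0
w9 = w1 AND w8 = 0 AND 0 = 0
w10 = w9 XOR w3 = 0 XOR 0 = 0
So w10 = 0.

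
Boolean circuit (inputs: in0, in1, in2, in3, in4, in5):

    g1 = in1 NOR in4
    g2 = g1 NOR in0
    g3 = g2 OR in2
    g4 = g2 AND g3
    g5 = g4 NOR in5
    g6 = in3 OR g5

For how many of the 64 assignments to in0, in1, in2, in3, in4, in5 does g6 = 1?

g6 = in3 OR g5 must be 1, so at least one of in3, g5 is 1.
Enumerating the 64 input combinations, 42 give g6 = 1 and 22 give g6 = 0.

42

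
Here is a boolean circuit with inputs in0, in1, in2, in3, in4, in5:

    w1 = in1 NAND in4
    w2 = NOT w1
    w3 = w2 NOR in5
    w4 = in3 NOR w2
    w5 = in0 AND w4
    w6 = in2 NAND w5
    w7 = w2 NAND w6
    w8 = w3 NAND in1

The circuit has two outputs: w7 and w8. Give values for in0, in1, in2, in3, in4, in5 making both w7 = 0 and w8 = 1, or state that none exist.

in0=0 in1=1 in2=0 in3=1 in4=1 in5=1

Check with in0=0 in1=1 in2=0 in3=1 in4=1 in5=1:
w1 = in1 NAND in4 = 1 NAND 1 = 0
w2 = NOT w1 = NOT 0 = 1
w3 = w2 NOR in5 = 1 NOR 1 = 0
w4 = in3 NOR w2 = 1 NOR 1 = 0
w5 = in0 AND w4 = 0 AND 0 = 0
w6 = in2 NAND w5 = 0 NAND 0 = 1
w7 = w2 NAND w6 = 1 NAND 1 = 0
w8 = w3 NAND in1 = 0 NAND 1 = 1
So w7 = 0 and w8 = 1.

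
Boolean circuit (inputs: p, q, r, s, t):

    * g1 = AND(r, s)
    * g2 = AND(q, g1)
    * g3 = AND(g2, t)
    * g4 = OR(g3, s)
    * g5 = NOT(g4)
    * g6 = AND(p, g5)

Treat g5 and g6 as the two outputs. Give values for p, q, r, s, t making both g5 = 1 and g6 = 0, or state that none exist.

Check with p=0, q=0, r=1, s=0, t=1:
g1 = AND(r, s) = AND(1, 0) = 0
g2 = AND(q, g1) = AND(0, 0) = 0
g3 = AND(g2, t) = AND(0, 1) = 0
g4 = OR(g3, s) = OR(0, 0) = 0
g5 = NOT(g4) = NOT 0 = 1
g6 = AND(p, g5) = AND(0, 1) = 0
So g5 = 1 and g6 = 0.

p=0, q=0, r=1, s=0, t=1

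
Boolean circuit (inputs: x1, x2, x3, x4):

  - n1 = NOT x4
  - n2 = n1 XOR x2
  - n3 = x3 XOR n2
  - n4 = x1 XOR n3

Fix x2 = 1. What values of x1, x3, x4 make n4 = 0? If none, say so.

n4 = x1 XOR n3 must be 0, so x1 and n3 are equal.
Check with x2 = 1 and x1=0, x3=0, x4=0:
n1 = NOT x4 = NOT 0 = 1
n2 = n1 XOR x2 = 1 XOR 1 = 0
n3 = x3 XOR n2 = 0 XOR 0 = 0
n4 = x1 XOR n3 = 0 XOR 0 = 0
So n4 = 0.

x1=0, x3=0, x4=0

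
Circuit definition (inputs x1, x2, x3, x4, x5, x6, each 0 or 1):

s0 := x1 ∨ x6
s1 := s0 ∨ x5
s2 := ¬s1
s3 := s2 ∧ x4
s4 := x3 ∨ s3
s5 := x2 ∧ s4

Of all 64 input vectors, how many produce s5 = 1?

17

s5 = x2 ∧ s4 must be 1, so both x2 = 1 and s4 = 1.
s4 = x3 ∨ s3 must be 1, so at least one of x3, s3 is 1.
Enumerating the 64 input combinations, 17 give s5 = 1 and 47 give s5 = 0.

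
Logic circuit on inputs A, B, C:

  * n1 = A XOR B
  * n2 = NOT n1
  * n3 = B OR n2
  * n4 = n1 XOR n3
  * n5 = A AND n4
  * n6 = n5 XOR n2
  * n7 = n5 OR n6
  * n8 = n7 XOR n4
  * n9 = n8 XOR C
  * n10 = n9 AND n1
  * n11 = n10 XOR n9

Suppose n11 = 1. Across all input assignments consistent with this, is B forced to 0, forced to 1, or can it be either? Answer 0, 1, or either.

Both values of B occur among assignments with n11 = 1:
  B=0: A=0, B=0, C=1
  B=1: A=1, B=1, C=1

either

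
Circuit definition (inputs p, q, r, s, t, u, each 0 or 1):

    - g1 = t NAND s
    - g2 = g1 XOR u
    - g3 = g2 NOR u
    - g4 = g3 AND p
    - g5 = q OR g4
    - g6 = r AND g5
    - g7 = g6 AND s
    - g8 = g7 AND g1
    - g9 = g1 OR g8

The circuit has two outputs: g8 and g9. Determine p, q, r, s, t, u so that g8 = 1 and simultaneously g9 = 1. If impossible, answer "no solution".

Check with p=1, q=1, r=1, s=1, t=0, u=1:
g1 = t NAND s = 0 NAND 1 = 1
g2 = g1 XOR u = 1 XOR 1 = 0
g3 = g2 NOR u = 0 NOR 1 = 0
g4 = g3 AND p = 0 AND 1 = 0
g5 = q OR g4 = 1 OR 0 = 1
g6 = r AND g5 = 1 AND 1 = 1
g7 = g6 AND s = 1 AND 1 = 1
g8 = g7 AND g1 = 1 AND 1 = 1
g9 = g1 OR g8 = 1 OR 1 = 1
So g8 = 1 and g9 = 1.

p=1, q=1, r=1, s=1, t=0, u=1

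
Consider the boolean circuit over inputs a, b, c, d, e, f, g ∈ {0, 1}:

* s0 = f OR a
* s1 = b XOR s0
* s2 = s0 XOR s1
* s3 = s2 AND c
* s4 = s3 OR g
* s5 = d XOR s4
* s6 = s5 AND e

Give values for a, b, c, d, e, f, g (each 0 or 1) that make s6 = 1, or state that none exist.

a=0, b=1, c=0, d=0, e=1, f=0, g=1

s6 = s5 AND e must be 1, so both s5 = 1 and e = 1.
s5 = d XOR s4 must be 1, so d and s4 differ.
Check with a=0, b=1, c=0, d=0, e=1, f=0, g=1:
s0 = f OR a = 0 OR 0 = 0
s1 = b XOR s0 = 1 XOR 0 = 1
s2 = s0 XOR s1 = 0 XOR 1 = 1
s3 = s2 AND c = 1 AND 0 = 0
s4 = s3 OR g = 0 OR 1 = 1
s5 = d XOR s4 = 0 XOR 1 = 1
s6 = s5 AND e = 1 AND 1 = 1
So s6 = 1 as required.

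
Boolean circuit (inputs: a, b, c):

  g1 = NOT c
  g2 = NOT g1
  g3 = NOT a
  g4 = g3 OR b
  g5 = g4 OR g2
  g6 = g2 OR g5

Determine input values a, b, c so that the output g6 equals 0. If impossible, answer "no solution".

a=1, b=0, c=0

g6 = g2 OR g5 must be 0, so both g2 = 0 and g5 = 0.
g2 = NOT g1 must be 0, so g1 = 1.
g5 = g4 OR g2 must be 0, so both g4 = 0 and g2 = 0.
Check with a=1, b=0, c=0:
g1 = NOT c = NOT 0 = 1
g2 = NOT g1 = NOT 1 = 0
g3 = NOT a = NOT 1 = 0
g4 = g3 OR b = 0 OR 0 = 0
g5 = g4 OR g2 = 0 OR 0 = 0
g6 = g2 OR g5 = 0 OR 0 = 0
So g6 = 0 as required.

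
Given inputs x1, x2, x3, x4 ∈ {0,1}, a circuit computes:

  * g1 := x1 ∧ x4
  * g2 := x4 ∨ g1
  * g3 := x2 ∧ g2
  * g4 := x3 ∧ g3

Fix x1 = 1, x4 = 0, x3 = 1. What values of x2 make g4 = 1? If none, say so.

With x1 = 1, x4 = 0, x3 = 1 fixed, none of the 2 settings of x2 give g4 = 1.
For example, with x2=0:
g1 = x1 ∧ x4 = 1 ∧ 0 = 0
g2 = x4 ∨ g1 = 0 ∨ 0 = 0
g3 = x2 ∧ g2 = 0 ∧ 0 = 0
g4 = x3 ∧ g3 = 1 ∧ 0 = 0
giving g4 = 0 ≠ 1.

no solution exists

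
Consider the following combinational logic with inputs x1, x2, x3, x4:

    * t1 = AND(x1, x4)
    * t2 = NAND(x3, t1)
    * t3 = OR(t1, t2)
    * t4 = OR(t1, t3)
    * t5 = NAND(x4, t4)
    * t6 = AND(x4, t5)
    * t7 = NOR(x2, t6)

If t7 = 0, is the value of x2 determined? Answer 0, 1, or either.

t7 = NOR(x2, t6) must be 0, so at least one of x2, t6 is 1.
Every assignment with t7 = 0 has x2 = 1; there are 8 such assignment(s).

1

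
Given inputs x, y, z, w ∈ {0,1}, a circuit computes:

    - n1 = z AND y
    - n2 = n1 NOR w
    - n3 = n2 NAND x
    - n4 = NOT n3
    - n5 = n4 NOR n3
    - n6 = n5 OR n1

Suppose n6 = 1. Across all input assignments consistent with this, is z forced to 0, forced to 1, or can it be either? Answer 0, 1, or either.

1

n6 = n5 OR n1 must be 1, so at least one of n5, n1 is 1.
Every assignment with n6 = 1 has z = 1; there are 4 such assignment(s).
  x=0, y=1, z=1, w=0
  x=0, y=1, z=1, w=1
  x=1, y=1, z=1, w=0
  x=1, y=1, z=1, w=1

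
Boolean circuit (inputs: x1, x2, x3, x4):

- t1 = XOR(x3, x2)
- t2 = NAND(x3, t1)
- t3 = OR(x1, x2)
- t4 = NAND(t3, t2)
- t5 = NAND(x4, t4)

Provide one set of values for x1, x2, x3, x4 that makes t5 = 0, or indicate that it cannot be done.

x1=1, x2=0, x3=1, x4=1

t5 = NAND(x4, t4) must be 0, so both x4 = 1 and t4 = 1.
t4 = NAND(t3, t2) must be 1, so at least one of t3, t2 is 0.
Check with x1=1, x2=0, x3=1, x4=1:
t1 = XOR(x3, x2) = XOR(1, 0) = 1
t2 = NAND(x3, t1) = NAND(1, 1) = 0
t3 = OR(x1, x2) = OR(1, 0) = 1
t4 = NAND(t3, t2) = NAND(1, 0) = 1
t5 = NAND(x4, t4) = NAND(1, 1) = 0
So t5 = 0 as required.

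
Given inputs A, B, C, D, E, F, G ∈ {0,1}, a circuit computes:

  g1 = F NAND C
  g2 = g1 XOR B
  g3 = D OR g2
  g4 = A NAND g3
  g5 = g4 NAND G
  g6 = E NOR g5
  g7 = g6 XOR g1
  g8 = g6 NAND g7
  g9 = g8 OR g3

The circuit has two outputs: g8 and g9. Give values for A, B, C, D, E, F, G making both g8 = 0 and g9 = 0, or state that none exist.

A=0, B=0, C=1, D=0, E=0, F=1, G=1

Check with A=0, B=0, C=1, D=0, E=0, F=1, G=1:
g1 = F NAND C = 1 NAND 1 = 0
g2 = g1 XOR B = 0 XOR 0 = 0
g3 = D OR g2 = 0 OR 0 = 0
g4 = A NAND g3 = 0 NAND 0 = 1
g5 = g4 NAND G = 1 NAND 1 = 0
g6 = E NOR g5 = 0 NOR 0 = 1
g7 = g6 XOR g1 = 1 XOR 0 = 1
g8 = g6 NAND g7 = 1 NAND 1 = 0
g9 = g8 OR g3 = 0 OR 0 = 0
So g8 = 0 and g9 = 0.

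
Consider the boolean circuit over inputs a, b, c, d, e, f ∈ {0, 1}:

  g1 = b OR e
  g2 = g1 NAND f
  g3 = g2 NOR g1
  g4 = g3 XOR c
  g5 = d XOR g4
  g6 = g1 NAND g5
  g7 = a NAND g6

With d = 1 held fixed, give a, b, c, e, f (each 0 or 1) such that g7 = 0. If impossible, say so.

a=1, b=1, c=1, e=0, f=1

g7 = a NAND g6 must be 0, so both a = 1 and g6 = 1.
Check with d = 1 and a=1, b=1, c=1, e=0, f=1:
g1 = b OR e = 1 OR 0 = 1
g2 = g1 NAND f = 1 NAND 1 = 0
g3 = g2 NOR g1 = 0 NOR 1 = 0
g4 = g3 XOR c = 0 XOR 1 = 1
g5 = d XOR g4 = 1 XOR 1 = 0
g6 = g1 NAND g5 = 1 NAND 0 = 1
g7 = a NAND g6 = 1 NAND 1 = 0
So g7 = 0.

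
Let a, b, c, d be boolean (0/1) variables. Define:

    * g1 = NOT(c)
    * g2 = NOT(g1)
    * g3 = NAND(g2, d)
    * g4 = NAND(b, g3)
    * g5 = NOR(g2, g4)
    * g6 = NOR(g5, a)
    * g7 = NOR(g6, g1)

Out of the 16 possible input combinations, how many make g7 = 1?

g7 = NOR(g6, g1) must be 1, so both g6 = 0 and g1 = 0.
Enumerating the 16 input combinations, 4 give g7 = 1 and 12 give g7 = 0.

4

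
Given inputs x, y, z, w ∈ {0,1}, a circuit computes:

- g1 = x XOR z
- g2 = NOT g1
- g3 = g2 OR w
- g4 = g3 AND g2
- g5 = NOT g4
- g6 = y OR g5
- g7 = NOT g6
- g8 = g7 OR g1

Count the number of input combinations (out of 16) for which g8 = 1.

g8 = g7 OR g1 must be 1, so at least one of g7, g1 is 1.
Enumerating the 16 input combinations, 12 give g8 = 1 and 4 give g8 = 0.

12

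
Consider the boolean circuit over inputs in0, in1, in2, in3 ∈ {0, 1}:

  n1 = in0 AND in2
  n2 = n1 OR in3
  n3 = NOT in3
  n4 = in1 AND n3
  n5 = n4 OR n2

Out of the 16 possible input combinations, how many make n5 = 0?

3

n5 = n4 OR n2 must be 0, so both n4 = 0 and n2 = 0.
n4 = in1 AND n3 must be 0, so at least one of in1, n3 is 0.
n2 = n1 OR in3 must be 0, so both n1 = 0 and in3 = 0.
Satisfying assignments:
  in0=0, in1=0, in2=0, in3=0
  in0=0, in1=0, in2=1, in3=0
  in0=1, in1=0, in2=0, in3=0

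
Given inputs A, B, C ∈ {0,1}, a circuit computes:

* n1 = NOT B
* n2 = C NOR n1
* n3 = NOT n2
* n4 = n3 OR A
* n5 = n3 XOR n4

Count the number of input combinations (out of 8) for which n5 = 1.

n5 = n3 XOR n4 must be 1, so n3 and n4 differ.
Satisfying assignments:
  A=1, B=1, C=0

1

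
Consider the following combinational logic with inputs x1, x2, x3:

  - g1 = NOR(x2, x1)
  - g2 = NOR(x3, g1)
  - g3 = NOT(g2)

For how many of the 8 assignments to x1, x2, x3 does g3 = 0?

g3 = NOT(g2) must be 0, so g2 = 1.
g2 = NOR(x3, g1) must be 1, so both x3 = 0 and g1 = 0.
Enumerating the 8 input combinations, 3 give g3 = 0 and 5 give g3 = 1.

3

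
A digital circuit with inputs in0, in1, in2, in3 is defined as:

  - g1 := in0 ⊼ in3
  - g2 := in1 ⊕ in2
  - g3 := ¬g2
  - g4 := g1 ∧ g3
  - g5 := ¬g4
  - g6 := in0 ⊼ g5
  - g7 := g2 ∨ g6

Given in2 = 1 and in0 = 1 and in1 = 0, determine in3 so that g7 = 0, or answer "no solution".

With in2 = 1 and in0 = 1 and in1 = 0 fixed, none of the 2 settings of in3 give g7 = 0.
For example, with in3=0:
g1 = in0 ⊼ in3 = 1 ⊼ 0 = 1
g2 = in1 ⊕ in2 = 0 ⊕ 1 = 1
g3 = ¬g2 = ¬1 = 0
g4 = g1 ∧ g3 = 1 ∧ 0 = 0
g5 = ¬g4 = ¬0 = 1
g6 = in0 ⊼ g5 = 1 ⊼ 1 = 0
g7 = g2 ∨ g6 = 1 ∨ 0 = 1
giving g7 = 1 ≠ 0.

no solution exists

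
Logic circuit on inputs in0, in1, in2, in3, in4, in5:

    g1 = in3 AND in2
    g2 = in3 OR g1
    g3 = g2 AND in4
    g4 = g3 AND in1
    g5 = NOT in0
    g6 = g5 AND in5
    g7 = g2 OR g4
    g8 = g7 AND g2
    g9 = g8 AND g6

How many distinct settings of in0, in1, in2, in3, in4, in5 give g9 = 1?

g9 = g8 AND g6 must be 1, so both g8 = 1 and g6 = 1.
g8 = g7 AND g2 must be 1, so both g7 = 1 and g2 = 1.
Enumerating the 64 input combinations, 8 give g9 = 1 and 56 give g9 = 0.

8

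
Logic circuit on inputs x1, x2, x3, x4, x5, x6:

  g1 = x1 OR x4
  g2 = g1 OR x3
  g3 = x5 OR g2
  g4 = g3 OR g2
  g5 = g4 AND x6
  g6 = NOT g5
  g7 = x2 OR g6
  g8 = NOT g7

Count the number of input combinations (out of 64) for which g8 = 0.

49

g8 = NOT g7 must be 0, so g7 = 1.
g7 = x2 OR g6 must be 1, so at least one of x2, g6 is 1.
Enumerating the 64 input combinations, 49 give g8 = 0 and 15 give g8 = 1.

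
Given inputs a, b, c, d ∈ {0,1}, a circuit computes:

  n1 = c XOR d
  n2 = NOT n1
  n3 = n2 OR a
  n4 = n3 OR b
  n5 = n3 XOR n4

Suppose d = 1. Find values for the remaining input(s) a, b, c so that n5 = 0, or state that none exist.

a=0, b=0, c=1

Check with d = 1 and a=0, b=0, c=1:
n1 = c XOR d = 1 XOR 1 = 0
n2 = NOT n1 = NOT 0 = 1
n3 = n2 OR a = 1 OR 0 = 1
n4 = n3 OR b = 1 OR 0 = 1
n5 = n3 XOR n4 = 1 XOR 1 = 0
So n5 = 0.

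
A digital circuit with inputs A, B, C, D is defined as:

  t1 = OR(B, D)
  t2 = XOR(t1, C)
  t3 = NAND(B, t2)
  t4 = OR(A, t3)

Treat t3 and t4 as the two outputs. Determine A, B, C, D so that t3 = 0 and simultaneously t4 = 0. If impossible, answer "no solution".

A=0, B=1, C=0, D=0

Check with A=0, B=1, C=0, D=0:
t1 = OR(B, D) = OR(1, 0) = 1
t2 = XOR(t1, C) = XOR(1, 0) = 1
t3 = NAND(B, t2) = NAND(1, 1) = 0
t4 = OR(A, t3) = OR(0, 0) = 0
So t3 = 0 and t4 = 0.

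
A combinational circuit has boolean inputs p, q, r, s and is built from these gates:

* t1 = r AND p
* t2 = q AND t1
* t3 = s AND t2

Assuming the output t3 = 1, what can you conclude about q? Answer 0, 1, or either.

1

t3 = s AND t2 must be 1, so both s = 1 and t2 = 1.
t2 = q AND t1 must be 1, so both q = 1 and t1 = 1.
Every assignment with t3 = 1 has q = 1; there are 1 such assignment(s).
  p=1, q=1, r=1, s=1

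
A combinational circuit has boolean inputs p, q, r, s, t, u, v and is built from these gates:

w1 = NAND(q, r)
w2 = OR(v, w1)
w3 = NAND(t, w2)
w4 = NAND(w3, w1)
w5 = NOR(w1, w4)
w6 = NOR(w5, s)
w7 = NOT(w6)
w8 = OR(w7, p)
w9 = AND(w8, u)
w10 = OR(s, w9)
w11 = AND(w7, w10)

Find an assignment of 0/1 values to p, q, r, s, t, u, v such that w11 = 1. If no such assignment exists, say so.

p=0, q=1, r=1, s=1, t=0, u=1, v=0

w11 = AND(w7, w10) must be 1, so both w7 = 1 and w10 = 1.
w7 = NOT(w6) must be 1, so w6 = 0.
Check with p=0, q=1, r=1, s=1, t=0, u=1, v=0:
w1 = NAND(q, r) = NAND(1, 1) = 0
w2 = OR(v, w1) = OR(0, 0) = 0
w3 = NAND(t, w2) = NAND(0, 0) = 1
w4 = NAND(w3, w1) = NAND(1, 0) = 1
w5 = NOR(w1, w4) = NOR(0, 1) = 0
w6 = NOR(w5, s) = NOR(0, 1) = 0
w7 = NOT(w6) = NOT 0 = 1
w8 = OR(w7, p) = OR(1, 0) = 1
w9 = AND(w8, u) = AND(1, 1) = 1
w10 = OR(s, w9) = OR(1, 1) = 1
w11 = AND(w7, w10) = AND(1, 1) = 1
So w11 = 1 as required.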